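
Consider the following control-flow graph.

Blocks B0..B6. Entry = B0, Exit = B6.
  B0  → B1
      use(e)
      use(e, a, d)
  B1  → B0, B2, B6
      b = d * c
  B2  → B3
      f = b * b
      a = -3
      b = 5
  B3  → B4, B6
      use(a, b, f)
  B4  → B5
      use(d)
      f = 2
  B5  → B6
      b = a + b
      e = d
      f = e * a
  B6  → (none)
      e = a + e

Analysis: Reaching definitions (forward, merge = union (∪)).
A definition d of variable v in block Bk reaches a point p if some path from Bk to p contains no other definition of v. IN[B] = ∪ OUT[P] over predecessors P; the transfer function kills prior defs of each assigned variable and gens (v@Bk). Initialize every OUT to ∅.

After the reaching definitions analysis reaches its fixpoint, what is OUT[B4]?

Fixpoint table:
  B0:   IN={b@B1}   OUT={b@B1}
  B1:   IN={b@B1}   OUT={b@B1}
  B2:   IN={b@B1}   OUT={a@B2, b@B2, f@B2}
  B3:   IN={a@B2, b@B2, f@B2}   OUT={a@B2, b@B2, f@B2}
  B4:   IN={a@B2, b@B2, f@B2}   OUT={a@B2, b@B2, f@B4}
  B5:   IN={a@B2, b@B2, f@B4}   OUT={a@B2, b@B5, e@B5, f@B5}
  B6:   IN={a@B2, b@B1, b@B2, b@B5, e@B5, f@B2, f@B5}   OUT={a@B2, b@B1, b@B2, b@B5, e@B6, f@B2, f@B5}

Merge at B4: IN[B4] = OUT[B3] = {a@B2, b@B2, f@B2}
Applying B4's transfer function to that IN value gives OUT[B4] (row B4 above).

Answer: {a@B2, b@B2, f@B4}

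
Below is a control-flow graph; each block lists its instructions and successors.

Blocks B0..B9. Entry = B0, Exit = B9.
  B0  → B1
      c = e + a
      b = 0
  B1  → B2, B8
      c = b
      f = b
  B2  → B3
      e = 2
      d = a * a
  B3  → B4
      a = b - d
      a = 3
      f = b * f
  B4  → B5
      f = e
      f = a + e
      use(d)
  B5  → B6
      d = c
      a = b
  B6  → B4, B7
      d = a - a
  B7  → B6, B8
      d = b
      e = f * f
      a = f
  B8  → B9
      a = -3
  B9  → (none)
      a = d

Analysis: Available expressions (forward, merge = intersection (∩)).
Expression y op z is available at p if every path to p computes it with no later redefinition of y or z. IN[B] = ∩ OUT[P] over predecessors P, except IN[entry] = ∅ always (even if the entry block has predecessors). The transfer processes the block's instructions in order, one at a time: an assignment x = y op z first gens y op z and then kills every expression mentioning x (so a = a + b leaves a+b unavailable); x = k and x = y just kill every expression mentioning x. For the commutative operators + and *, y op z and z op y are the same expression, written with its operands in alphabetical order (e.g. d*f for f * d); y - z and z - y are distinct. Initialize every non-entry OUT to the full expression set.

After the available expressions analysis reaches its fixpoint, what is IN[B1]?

Converged values:
  B0:   IN={}   OUT={a+e}
  B1:   IN={a+e}   OUT={a+e}
  B2:   IN={a+e}   OUT={a*a}
  B3:   IN={a*a}   OUT={b-d}
  B4:   IN={}   OUT={a+e}
  B5:   IN={a+e}   OUT={}
  B6:   IN={}   OUT={a-a}
  B7:   IN={a-a}   OUT={f*f}
  B8:   IN={}   OUT={}
  B9:   IN={}   OUT={}

Merge at B1: IN[B1] = OUT[B0] = {a+e}

Answer: {a+e}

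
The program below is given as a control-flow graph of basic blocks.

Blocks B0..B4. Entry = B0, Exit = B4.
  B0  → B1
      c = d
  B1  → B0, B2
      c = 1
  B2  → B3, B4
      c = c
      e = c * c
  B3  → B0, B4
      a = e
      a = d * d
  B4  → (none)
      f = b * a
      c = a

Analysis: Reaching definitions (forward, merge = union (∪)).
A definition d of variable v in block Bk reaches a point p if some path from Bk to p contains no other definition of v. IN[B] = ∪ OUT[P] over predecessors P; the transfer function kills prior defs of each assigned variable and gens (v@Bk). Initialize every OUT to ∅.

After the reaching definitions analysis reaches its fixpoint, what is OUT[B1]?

Answer: {a@B3, c@B1, e@B2}

Trace:
Fixpoint table:
  B0: | IN={a@B3, c@B1, c@B2, e@B2} | OUT={a@B3, c@B0, e@B2}
  B1: | IN={a@B3, c@B0, e@B2} | OUT={a@B3, c@B1, e@B2}
  B2: | IN={a@B3, c@B1, e@B2} | OUT={a@B3, c@B2, e@B2}
  B3: | IN={a@B3, c@B2, e@B2} | OUT={a@B3, c@B2, e@B2}
  B4: | IN={a@B3, c@B2, e@B2} | OUT={a@B3, c@B4, e@B2, f@B4}

Merge at B1: IN[B1] = OUT[B0] = {a@B3, c@B0, e@B2}
Applying B1's transfer function to that IN value gives OUT[B1] (row B1 above).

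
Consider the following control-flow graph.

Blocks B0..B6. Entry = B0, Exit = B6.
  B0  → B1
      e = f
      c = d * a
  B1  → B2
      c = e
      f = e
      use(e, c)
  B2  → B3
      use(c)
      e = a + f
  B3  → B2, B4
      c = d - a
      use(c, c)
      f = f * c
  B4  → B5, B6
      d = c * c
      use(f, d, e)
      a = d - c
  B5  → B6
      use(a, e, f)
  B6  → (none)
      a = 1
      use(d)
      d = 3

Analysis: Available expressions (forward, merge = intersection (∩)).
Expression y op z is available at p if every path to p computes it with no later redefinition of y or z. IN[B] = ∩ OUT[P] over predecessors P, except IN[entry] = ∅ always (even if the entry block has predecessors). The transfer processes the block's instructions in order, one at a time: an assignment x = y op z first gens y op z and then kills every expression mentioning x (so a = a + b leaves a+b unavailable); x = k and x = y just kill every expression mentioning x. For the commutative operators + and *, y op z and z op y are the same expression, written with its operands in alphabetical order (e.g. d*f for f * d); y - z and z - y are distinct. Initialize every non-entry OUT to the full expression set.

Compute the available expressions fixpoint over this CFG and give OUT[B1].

Answer: {a*d}

Trace:
Per-block solution:
  B0:   IN={}   OUT={a*d}
  B1:   IN={a*d}   OUT={a*d}
  B2:   IN={a*d}   OUT={a*d, a+f}
  B3:   IN={a*d, a+f}   OUT={a*d, d-a}
  B4:   IN={a*d, d-a}   OUT={c*c, d-c}
  B5:   IN={c*c, d-c}   OUT={c*c, d-c}
  B6:   IN={c*c, d-c}   OUT={c*c}

Merge at B1: IN[B1] = OUT[B0] = {a*d}
Applying B1's transfer function to that IN value gives OUT[B1] (row B1 above).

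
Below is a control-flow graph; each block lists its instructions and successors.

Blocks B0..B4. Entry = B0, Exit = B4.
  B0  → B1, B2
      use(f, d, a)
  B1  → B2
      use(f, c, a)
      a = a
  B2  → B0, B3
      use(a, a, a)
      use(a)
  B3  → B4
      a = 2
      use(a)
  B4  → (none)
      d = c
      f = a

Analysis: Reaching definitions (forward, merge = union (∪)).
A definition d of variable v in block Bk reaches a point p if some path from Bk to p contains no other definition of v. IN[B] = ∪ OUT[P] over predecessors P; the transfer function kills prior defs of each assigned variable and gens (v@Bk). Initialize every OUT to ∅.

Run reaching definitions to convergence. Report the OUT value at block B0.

Answer: {a@B1}

Derivation:
Converged values:
  B0:   IN={a@B1}   OUT={a@B1}
  B1:   IN={a@B1}   OUT={a@B1}
  B2:   IN={a@B1}   OUT={a@B1}
  B3:   IN={a@B1}   OUT={a@B3}
  B4:   IN={a@B3}   OUT={a@B3, d@B4, f@B4}

Merge at B0 (entry node, so the boundary value {} is joined with the incoming edge(s)): IN[B0] = {} ⊔ OUT[B2] = {a@B1}
Applying B0's transfer function to that IN value gives OUT[B0] (row B0 above).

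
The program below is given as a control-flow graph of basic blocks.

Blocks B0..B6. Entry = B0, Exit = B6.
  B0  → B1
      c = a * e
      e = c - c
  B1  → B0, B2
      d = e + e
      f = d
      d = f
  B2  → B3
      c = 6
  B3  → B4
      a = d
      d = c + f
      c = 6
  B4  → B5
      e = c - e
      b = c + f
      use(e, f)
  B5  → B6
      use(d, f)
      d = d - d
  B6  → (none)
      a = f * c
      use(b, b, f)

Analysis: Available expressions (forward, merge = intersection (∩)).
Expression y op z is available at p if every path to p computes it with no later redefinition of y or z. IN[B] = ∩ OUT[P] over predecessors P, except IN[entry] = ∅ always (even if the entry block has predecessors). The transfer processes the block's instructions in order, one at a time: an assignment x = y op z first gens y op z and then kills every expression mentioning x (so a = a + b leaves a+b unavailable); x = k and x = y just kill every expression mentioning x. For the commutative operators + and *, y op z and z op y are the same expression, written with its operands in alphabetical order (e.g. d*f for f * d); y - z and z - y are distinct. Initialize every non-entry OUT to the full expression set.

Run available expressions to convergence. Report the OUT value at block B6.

Converged values:
  B0: | IN={} | OUT={c-c}
  B1: | IN={c-c} | OUT={c-c, e+e}
  B2: | IN={c-c, e+e} | OUT={e+e}
  B3: | IN={e+e} | OUT={e+e}
  B4: | IN={e+e} | OUT={c+f}
  B5: | IN={c+f} | OUT={c+f}
  B6: | IN={c+f} | OUT={c*f, c+f}

Merge at B6: IN[B6] = OUT[B5] = {c+f}
Applying B6's transfer function to that IN value gives OUT[B6] (row B6 above).

Answer: {c*f, c+f}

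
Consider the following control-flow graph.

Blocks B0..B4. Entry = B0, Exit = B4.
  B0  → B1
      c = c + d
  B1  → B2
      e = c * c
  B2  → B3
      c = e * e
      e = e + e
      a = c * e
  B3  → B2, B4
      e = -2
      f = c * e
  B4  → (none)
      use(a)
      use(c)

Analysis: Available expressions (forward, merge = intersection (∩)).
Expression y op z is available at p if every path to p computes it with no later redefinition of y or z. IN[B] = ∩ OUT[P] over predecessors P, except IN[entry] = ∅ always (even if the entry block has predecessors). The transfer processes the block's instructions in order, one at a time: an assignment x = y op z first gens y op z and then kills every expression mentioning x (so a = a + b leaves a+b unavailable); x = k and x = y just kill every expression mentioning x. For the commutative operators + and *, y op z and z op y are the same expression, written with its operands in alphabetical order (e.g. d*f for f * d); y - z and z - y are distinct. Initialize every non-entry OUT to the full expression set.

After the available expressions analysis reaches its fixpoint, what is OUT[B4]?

Answer: {c*e}

Working:
Fixpoint table:
  B0: | IN={} | OUT={}
  B1: | IN={} | OUT={c*c}
  B2: | IN={} | OUT={c*e}
  B3: | IN={c*e} | OUT={c*e}
  B4: | IN={c*e} | OUT={c*e}

Merge at B4: IN[B4] = OUT[B3] = {c*e}
Applying B4's transfer function to that IN value gives OUT[B4] (row B4 above).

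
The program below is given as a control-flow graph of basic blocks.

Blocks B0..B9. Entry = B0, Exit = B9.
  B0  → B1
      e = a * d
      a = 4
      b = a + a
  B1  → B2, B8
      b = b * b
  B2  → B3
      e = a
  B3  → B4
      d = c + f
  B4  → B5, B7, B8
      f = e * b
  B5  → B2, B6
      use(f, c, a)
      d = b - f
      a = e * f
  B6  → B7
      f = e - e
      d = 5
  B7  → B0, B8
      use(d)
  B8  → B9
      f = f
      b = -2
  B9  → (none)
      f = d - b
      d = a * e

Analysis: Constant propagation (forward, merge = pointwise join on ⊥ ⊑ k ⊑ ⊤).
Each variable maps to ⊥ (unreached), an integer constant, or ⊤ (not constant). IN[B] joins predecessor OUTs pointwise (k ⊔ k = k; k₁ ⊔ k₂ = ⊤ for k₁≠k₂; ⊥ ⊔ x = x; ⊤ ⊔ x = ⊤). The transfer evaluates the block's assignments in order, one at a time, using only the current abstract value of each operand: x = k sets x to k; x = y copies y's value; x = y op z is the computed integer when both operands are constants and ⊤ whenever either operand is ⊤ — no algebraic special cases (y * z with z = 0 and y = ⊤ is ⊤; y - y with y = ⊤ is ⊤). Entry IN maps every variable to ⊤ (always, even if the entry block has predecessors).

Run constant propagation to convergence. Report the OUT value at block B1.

Fixpoint table:
  B0:   IN=(all ⊤)   OUT={a:4, b:8; rest ⊤}
  B1:   IN={a:4, b:8; rest ⊤}   OUT={a:4, b:64; rest ⊤}
  B2:   IN={b:64; rest ⊤}   OUT={b:64; rest ⊤}
  B3:   IN={b:64; rest ⊤}   OUT={b:64; rest ⊤}
  B4:   IN={b:64; rest ⊤}   OUT={b:64; rest ⊤}
  B5:   IN={b:64; rest ⊤}   OUT={b:64; rest ⊤}
  B6:   IN={b:64; rest ⊤}   OUT={b:64, d:5; rest ⊤}
  B7:   IN={b:64; rest ⊤}   OUT={b:64; rest ⊤}
  B8:   IN={b:64; rest ⊤}   OUT={b:-2; rest ⊤}
  B9:   IN={b:-2; rest ⊤}   OUT={b:-2; rest ⊤}

Merge at B1: IN[B1] = OUT[B0] = {a: 4, b: 8, c: ⊤, d: ⊤, e: ⊤, f: ⊤}
Applying B1's transfer function to that IN value gives OUT[B1] (row B1 above).

Answer: {a: 4, b: 64, c: ⊤, d: ⊤, e: ⊤, f: ⊤}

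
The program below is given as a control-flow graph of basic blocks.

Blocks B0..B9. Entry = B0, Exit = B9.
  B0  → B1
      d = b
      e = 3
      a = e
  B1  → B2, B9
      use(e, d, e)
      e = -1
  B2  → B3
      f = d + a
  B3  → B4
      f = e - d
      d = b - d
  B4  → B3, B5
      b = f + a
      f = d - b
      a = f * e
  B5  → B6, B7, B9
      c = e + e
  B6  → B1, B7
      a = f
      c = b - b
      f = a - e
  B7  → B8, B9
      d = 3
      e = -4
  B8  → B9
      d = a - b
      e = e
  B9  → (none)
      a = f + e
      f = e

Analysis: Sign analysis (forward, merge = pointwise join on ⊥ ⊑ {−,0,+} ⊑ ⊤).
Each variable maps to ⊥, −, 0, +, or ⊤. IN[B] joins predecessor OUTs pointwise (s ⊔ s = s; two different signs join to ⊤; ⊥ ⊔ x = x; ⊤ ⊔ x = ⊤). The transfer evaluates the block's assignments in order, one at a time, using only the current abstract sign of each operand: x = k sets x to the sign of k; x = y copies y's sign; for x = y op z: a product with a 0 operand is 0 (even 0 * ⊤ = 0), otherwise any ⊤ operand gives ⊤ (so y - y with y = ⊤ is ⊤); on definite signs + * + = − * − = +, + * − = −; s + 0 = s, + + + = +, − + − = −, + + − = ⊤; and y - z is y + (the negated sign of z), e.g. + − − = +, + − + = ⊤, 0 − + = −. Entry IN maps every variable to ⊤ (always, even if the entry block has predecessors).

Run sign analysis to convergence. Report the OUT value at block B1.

Converged values:
  B0:   IN=(all ⊤)   OUT={a:+, e:+; rest ⊤}
  B1:   IN=(all ⊤)   OUT={e:-; rest ⊤}
  B2:   IN={e:-; rest ⊤}   OUT={e:-; rest ⊤}
  B3:   IN={e:-; rest ⊤}   OUT={e:-; rest ⊤}
  B4:   IN={e:-; rest ⊤}   OUT={e:-; rest ⊤}
  B5:   IN={e:-; rest ⊤}   OUT={c:-, e:-; rest ⊤}
  B6:   IN={c:-, e:-; rest ⊤}   OUT={e:-; rest ⊤}
  B7:   IN={e:-; rest ⊤}   OUT={d:+, e:-; rest ⊤}
  B8:   IN={d:+, e:-; rest ⊤}   OUT={e:-; rest ⊤}
  B9:   IN={e:-; rest ⊤}   OUT={e:-, f:-; rest ⊤}

Merge at B1: IN[B1] = OUT[B0] ⊔ OUT[B6] = {a: ⊤, b: ⊤, c: ⊤, d: ⊤, e: ⊤, f: ⊤}
Applying B1's transfer function to that IN value gives OUT[B1] (row B1 above).

Answer: {a: ⊤, b: ⊤, c: ⊤, d: ⊤, e: -, f: ⊤}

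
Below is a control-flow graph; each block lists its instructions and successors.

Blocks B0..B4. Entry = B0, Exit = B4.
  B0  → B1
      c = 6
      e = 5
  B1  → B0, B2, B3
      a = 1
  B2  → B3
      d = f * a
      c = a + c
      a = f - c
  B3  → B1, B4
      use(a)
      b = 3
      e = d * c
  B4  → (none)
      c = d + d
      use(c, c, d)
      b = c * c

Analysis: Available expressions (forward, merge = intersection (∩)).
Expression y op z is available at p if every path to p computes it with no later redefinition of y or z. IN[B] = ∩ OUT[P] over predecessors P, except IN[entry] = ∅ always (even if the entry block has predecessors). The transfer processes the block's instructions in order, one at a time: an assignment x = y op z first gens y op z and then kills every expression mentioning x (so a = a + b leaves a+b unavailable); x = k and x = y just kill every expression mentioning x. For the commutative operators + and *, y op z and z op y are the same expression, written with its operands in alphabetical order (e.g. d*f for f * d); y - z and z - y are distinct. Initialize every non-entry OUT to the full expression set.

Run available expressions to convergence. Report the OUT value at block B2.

Fixpoint table:
  B0: | IN={} | OUT={}
  B1: | IN={} | OUT={}
  B2: | IN={} | OUT={f-c}
  B3: | IN={} | OUT={c*d}
  B4: | IN={c*d} | OUT={c*c, d+d}

Merge at B2: IN[B2] = OUT[B1] = {}
Applying B2's transfer function to that IN value gives OUT[B2] (row B2 above).

Answer: {f-c}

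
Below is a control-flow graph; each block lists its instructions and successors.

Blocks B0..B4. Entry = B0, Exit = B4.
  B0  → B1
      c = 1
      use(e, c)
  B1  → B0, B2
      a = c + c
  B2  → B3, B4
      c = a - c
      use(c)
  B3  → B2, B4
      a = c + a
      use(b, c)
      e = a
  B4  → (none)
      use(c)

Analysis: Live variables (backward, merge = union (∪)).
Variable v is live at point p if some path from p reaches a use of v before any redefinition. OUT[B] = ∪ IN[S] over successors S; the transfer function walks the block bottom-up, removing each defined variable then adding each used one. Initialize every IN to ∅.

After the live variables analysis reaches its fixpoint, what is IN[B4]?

Per-block solution:
  B0: | IN={b, e} | OUT={b, c, e}
  B1: | IN={b, c, e} | OUT={a, b, c, e}
  B2: | IN={a, b, c} | OUT={a, b, c}
  B3: | IN={a, b, c} | OUT={a, b, c}
  B4: | IN={c} | OUT={}

B4 is the boundary node: OUT[B4] = {}
Applying B4's transfer function to that OUT value gives IN[B4] (row B4 above).

Answer: {c}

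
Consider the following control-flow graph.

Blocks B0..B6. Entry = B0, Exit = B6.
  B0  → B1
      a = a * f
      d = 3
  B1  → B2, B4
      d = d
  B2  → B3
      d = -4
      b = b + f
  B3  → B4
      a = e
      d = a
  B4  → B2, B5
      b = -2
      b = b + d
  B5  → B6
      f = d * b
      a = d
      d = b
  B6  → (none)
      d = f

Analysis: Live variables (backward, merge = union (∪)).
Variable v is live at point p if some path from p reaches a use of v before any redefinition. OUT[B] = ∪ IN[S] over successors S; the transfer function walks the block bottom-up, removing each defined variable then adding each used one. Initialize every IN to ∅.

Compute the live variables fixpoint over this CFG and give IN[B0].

Answer: {a, b, e, f}

Working:
Converged values:
  B0:   IN={a, b, e, f}   OUT={b, d, e, f}
  B1:   IN={b, d, e, f}   OUT={b, d, e, f}
  B2:   IN={b, e, f}   OUT={e, f}
  B3:   IN={e, f}   OUT={d, e, f}
  B4:   IN={d, e, f}   OUT={b, d, e, f}
  B5:   IN={b, d}   OUT={f}
  B6:   IN={f}   OUT={}

Merge at B0: OUT[B0] = IN[B1] = {b, d, e, f}
Applying B0's transfer function to that OUT value gives IN[B0] (row B0 above).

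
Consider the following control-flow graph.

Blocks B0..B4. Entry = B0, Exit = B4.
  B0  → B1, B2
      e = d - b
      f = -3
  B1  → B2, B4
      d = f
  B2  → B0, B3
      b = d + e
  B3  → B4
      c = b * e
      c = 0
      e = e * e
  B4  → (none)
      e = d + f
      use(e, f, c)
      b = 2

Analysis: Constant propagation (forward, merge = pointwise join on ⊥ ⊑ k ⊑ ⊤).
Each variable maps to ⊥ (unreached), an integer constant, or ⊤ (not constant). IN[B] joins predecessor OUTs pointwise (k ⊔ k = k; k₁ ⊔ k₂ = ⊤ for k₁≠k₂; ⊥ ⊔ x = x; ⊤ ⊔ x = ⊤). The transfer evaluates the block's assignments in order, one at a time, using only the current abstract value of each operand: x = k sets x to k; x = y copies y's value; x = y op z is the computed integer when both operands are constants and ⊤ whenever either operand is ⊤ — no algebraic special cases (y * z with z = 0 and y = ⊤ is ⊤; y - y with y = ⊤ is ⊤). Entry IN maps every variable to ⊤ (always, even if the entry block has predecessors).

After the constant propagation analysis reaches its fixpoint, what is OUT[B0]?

Answer: {a: ⊤, b: ⊤, c: ⊤, d: ⊤, e: ⊤, f: -3}

Working:
Per-block solution:
  B0:   IN=(all ⊤)   OUT={f:-3; rest ⊤}
  B1:   IN={f:-3; rest ⊤}   OUT={d:-3, f:-3; rest ⊤}
  B2:   IN={f:-3; rest ⊤}   OUT={f:-3; rest ⊤}
  B3:   IN={f:-3; rest ⊤}   OUT={c:0, f:-3; rest ⊤}
  B4:   IN={f:-3; rest ⊤}   OUT={b:2, f:-3; rest ⊤}

Merge at B0 (entry node, so the boundary value (all ⊤) is joined with the incoming edge(s)): IN[B0] = (all ⊤) ⊔ OUT[B2] = {a: ⊤, b: ⊤, c: ⊤, d: ⊤, e: ⊤, f: ⊤}
Applying B0's transfer function to that IN value gives OUT[B0] (row B0 above).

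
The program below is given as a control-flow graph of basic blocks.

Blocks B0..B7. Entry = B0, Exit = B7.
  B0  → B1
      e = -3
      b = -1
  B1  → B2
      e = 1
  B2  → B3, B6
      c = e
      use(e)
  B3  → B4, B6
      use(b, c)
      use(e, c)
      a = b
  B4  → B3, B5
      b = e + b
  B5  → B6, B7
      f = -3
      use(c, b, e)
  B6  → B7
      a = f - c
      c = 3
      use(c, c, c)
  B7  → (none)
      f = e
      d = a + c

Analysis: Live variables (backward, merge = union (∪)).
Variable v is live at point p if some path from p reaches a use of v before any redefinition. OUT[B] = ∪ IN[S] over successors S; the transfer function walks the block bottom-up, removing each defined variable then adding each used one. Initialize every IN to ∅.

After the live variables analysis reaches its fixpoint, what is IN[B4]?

Converged values:
  B0:  IN={f}  OUT={b, f}
  B1:  IN={b, f}  OUT={b, e, f}
  B2:  IN={b, e, f}  OUT={b, c, e, f}
  B3:  IN={b, c, e, f}  OUT={a, b, c, e, f}
  B4:  IN={a, b, c, e, f}  OUT={a, b, c, e, f}
  B5:  IN={a, b, c, e}  OUT={a, c, e, f}
  B6:  IN={c, e, f}  OUT={a, c, e}
  B7:  IN={a, c, e}  OUT={}

Merge at B4: OUT[B4] = IN[B3] ⊔ IN[B5] = {a, b, c, e, f}
Applying B4's transfer function to that OUT value gives IN[B4] (row B4 above).

Answer: {a, b, c, e, f}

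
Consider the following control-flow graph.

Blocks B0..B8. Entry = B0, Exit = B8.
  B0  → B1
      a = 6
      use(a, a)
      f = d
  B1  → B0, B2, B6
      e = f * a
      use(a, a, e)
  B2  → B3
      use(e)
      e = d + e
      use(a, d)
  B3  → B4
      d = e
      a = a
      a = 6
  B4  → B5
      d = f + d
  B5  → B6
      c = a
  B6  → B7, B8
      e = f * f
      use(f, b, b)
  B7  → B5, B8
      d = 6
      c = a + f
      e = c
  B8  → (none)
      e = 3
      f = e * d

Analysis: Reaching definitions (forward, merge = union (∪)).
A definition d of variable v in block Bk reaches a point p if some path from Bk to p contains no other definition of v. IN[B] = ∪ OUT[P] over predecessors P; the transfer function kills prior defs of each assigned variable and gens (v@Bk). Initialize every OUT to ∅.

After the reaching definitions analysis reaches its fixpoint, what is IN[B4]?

Answer: {a@B3, d@B3, e@B2, f@B0}

Trace:
Fixpoint table:
  B0:  IN={a@B0, e@B1, f@B0}  OUT={a@B0, e@B1, f@B0}
  B1:  IN={a@B0, e@B1, f@B0}  OUT={a@B0, e@B1, f@B0}
  B2:  IN={a@B0, e@B1, f@B0}  OUT={a@B0, e@B2, f@B0}
  B3:  IN={a@B0, e@B2, f@B0}  OUT={a@B3, d@B3, e@B2, f@B0}
  B4:  IN={a@B3, d@B3, e@B2, f@B0}  OUT={a@B3, d@B4, e@B2, f@B0}
  B5:  IN={a@B0, a@B3, c@B7, d@B4, d@B7, e@B2, e@B7, f@B0}  OUT={a@B0, a@B3, c@B5, d@B4, d@B7, e@B2, e@B7, f@B0}
  B6:  IN={a@B0, a@B3, c@B5, d@B4, d@B7, e@B1, e@B2, e@B7, f@B0}  OUT={a@B0, a@B3, c@B5, d@B4, d@B7, e@B6, f@B0}
  B7:  IN={a@B0, a@B3, c@B5, d@B4, d@B7, e@B6, f@B0}  OUT={a@B0, a@B3, c@B7, d@B7, e@B7, f@B0}
  B8:  IN={a@B0, a@B3, c@B5, c@B7, d@B4, d@B7, e@B6, e@B7, f@B0}  OUT={a@B0, a@B3, c@B5, c@B7, d@B4, d@B7, e@B8, f@B8}

Merge at B4: IN[B4] = OUT[B3] = {a@B3, d@B3, e@B2, f@B0}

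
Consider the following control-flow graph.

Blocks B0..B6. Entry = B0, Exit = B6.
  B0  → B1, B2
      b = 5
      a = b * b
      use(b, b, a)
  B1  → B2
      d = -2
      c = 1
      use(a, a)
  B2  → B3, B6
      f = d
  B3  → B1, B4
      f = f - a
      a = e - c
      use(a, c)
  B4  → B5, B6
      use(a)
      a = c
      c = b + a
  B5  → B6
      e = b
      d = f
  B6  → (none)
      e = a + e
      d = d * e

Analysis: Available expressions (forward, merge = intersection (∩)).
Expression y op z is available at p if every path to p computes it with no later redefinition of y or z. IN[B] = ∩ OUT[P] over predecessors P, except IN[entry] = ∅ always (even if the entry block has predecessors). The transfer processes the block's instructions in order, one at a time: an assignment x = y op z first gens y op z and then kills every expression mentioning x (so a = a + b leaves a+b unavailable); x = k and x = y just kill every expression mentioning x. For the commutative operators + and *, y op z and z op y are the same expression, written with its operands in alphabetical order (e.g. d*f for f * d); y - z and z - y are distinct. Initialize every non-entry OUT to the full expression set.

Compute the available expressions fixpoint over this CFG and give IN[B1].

Fixpoint table:
  B0:   IN={}   OUT={b*b}
  B1:   IN={b*b}   OUT={b*b}
  B2:   IN={b*b}   OUT={b*b}
  B3:   IN={b*b}   OUT={b*b, e-c}
  B4:   IN={b*b, e-c}   OUT={a+b, b*b}
  B5:   IN={a+b, b*b}   OUT={a+b, b*b}
  B6:   IN={b*b}   OUT={b*b}

Merge at B1: IN[B1] = OUT[B0] ∩ OUT[B3] = {b*b}

Answer: {b*b}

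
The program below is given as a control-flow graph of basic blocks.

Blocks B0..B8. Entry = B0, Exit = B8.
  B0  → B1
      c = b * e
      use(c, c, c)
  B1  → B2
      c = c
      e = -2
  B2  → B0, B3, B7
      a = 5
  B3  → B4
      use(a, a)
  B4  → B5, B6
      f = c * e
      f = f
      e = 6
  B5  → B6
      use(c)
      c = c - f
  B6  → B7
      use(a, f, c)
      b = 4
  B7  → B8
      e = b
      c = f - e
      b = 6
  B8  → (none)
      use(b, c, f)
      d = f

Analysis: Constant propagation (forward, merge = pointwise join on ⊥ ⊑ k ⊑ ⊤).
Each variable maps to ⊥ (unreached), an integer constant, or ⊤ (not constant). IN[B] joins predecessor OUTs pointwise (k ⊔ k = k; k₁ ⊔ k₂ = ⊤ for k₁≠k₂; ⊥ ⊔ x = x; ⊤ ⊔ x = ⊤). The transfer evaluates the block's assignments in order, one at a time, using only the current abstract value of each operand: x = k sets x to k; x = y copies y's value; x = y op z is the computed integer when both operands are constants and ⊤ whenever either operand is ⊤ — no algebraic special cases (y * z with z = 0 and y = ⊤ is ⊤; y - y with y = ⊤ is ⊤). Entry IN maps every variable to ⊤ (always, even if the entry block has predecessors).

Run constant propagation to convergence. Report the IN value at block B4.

Converged values:
  B0:   IN=(all ⊤)   OUT=(all ⊤)
  B1:   IN=(all ⊤)   OUT={e:-2; rest ⊤}
  B2:   IN={e:-2; rest ⊤}   OUT={a:5, e:-2; rest ⊤}
  B3:   IN={a:5, e:-2; rest ⊤}   OUT={a:5, e:-2; rest ⊤}
  B4:   IN={a:5, e:-2; rest ⊤}   OUT={a:5, e:6; rest ⊤}
  B5:   IN={a:5, e:6; rest ⊤}   OUT={a:5, e:6; rest ⊤}
  B6:   IN={a:5, e:6; rest ⊤}   OUT={a:5, b:4, e:6; rest ⊤}
  B7:   IN={a:5; rest ⊤}   OUT={a:5, b:6; rest ⊤}
  B8:   IN={a:5, b:6; rest ⊤}   OUT={a:5, b:6; rest ⊤}

Merge at B4: IN[B4] = OUT[B3] = {a: 5, b: ⊤, c: ⊤, d: ⊤, e: -2, f: ⊤}

Answer: {a: 5, b: ⊤, c: ⊤, d: ⊤, e: -2, f: ⊤}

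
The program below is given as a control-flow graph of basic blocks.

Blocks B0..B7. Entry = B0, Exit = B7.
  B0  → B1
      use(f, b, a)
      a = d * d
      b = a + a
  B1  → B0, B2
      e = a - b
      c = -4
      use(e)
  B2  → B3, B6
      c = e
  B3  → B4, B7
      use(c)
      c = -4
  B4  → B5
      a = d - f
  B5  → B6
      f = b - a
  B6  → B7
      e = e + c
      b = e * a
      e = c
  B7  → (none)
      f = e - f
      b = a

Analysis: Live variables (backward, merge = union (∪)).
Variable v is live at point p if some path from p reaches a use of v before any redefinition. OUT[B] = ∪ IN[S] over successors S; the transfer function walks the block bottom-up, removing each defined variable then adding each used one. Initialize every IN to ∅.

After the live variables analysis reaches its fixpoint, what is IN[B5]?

Answer: {a, b, c, e}

Derivation:
Per-block solution:
  B0: | IN={a, b, d, f} | OUT={a, b, d, f}
  B1: | IN={a, b, d, f} | OUT={a, b, d, e, f}
  B2: | IN={a, b, d, e, f} | OUT={a, b, c, d, e, f}
  B3: | IN={a, b, c, d, e, f} | OUT={a, b, c, d, e, f}
  B4: | IN={b, c, d, e, f} | OUT={a, b, c, e}
  B5: | IN={a, b, c, e} | OUT={a, c, e, f}
  B6: | IN={a, c, e, f} | OUT={a, e, f}
  B7: | IN={a, e, f} | OUT={}

Merge at B5: OUT[B5] = IN[B6] = {a, c, e, f}
Applying B5's transfer function to that OUT value gives IN[B5] (row B5 above).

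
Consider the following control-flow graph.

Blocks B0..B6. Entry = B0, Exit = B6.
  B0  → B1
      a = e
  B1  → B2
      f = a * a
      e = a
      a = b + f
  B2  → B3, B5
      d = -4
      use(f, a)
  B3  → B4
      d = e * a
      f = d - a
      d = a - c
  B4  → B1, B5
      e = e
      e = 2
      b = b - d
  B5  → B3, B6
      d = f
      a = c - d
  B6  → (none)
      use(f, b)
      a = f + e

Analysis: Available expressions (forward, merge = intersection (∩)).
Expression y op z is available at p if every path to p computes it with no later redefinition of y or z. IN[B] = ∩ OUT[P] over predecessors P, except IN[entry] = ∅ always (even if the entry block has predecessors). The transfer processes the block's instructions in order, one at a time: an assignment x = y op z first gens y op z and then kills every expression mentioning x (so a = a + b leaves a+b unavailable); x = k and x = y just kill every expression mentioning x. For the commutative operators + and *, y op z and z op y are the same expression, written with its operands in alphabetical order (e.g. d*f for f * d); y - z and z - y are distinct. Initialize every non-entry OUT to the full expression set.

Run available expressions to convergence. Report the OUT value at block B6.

Fixpoint table:
  B0:   IN={}   OUT={}
  B1:   IN={}   OUT={b+f}
  B2:   IN={b+f}   OUT={b+f}
  B3:   IN={}   OUT={a*e, a-c}
  B4:   IN={a*e, a-c}   OUT={a-c}
  B5:   IN={}   OUT={c-d}
  B6:   IN={c-d}   OUT={c-d, e+f}

Merge at B6: IN[B6] = OUT[B5] = {c-d}
Applying B6's transfer function to that IN value gives OUT[B6] (row B6 above).

Answer: {c-d, e+f}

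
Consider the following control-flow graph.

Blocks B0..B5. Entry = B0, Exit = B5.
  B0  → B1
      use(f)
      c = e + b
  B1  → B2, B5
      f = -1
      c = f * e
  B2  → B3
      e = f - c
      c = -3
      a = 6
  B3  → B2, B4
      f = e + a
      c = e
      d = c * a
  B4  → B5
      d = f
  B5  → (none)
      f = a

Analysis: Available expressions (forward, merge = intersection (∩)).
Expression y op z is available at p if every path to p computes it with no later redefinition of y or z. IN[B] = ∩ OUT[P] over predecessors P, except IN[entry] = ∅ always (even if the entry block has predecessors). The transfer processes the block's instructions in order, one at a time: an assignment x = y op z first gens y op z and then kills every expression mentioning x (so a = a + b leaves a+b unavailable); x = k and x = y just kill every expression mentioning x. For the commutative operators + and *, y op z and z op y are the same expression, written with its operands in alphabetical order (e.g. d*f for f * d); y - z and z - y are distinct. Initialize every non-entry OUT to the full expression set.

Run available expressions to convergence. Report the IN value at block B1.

Answer: {b+e}

Working:
Per-block solution:
  B0: | IN={} | OUT={b+e}
  B1: | IN={b+e} | OUT={b+e, e*f}
  B2: | IN={} | OUT={}
  B3: | IN={} | OUT={a*c, a+e}
  B4: | IN={a*c, a+e} | OUT={a*c, a+e}
  B5: | IN={} | OUT={}

Merge at B1: IN[B1] = OUT[B0] = {b+e}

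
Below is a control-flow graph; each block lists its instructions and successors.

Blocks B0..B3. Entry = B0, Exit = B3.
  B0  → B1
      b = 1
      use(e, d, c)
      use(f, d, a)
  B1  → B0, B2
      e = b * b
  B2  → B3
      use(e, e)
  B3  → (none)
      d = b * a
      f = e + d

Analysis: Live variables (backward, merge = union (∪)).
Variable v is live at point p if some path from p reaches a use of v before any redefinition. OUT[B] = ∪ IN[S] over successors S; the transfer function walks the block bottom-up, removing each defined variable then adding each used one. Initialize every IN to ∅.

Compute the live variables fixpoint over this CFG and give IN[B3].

Answer: {a, b, e}

Working:
Fixpoint table:
  B0: | IN={a, c, d, e, f} | OUT={a, b, c, d, f}
  B1: | IN={a, b, c, d, f} | OUT={a, b, c, d, e, f}
  B2: | IN={a, b, e} | OUT={a, b, e}
  B3: | IN={a, b, e} | OUT={}

B3 is the boundary node: OUT[B3] = {}
Applying B3's transfer function to that OUT value gives IN[B3] (row B3 above).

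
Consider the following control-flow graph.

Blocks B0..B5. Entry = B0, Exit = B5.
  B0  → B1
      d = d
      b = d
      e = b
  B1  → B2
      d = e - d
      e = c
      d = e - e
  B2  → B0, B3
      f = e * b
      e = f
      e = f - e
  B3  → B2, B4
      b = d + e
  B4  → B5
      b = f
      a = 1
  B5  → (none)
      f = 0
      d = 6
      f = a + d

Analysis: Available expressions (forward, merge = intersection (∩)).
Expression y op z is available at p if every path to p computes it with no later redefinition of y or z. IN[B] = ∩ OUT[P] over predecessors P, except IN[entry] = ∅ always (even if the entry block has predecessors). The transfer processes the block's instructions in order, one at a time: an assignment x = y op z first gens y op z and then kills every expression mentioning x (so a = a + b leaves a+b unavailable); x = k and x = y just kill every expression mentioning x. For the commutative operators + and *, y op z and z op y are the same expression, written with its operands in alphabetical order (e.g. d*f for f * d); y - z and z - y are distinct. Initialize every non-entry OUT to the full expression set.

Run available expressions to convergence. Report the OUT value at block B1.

Answer: {e-e}

Working:
Converged values:
  B0:  IN={}  OUT={}
  B1:  IN={}  OUT={e-e}
  B2:  IN={}  OUT={}
  B3:  IN={}  OUT={d+e}
  B4:  IN={d+e}  OUT={d+e}
  B5:  IN={d+e}  OUT={a+d}

Merge at B1: IN[B1] = OUT[B0] = {}
Applying B1's transfer function to that IN value gives OUT[B1] (row B1 above).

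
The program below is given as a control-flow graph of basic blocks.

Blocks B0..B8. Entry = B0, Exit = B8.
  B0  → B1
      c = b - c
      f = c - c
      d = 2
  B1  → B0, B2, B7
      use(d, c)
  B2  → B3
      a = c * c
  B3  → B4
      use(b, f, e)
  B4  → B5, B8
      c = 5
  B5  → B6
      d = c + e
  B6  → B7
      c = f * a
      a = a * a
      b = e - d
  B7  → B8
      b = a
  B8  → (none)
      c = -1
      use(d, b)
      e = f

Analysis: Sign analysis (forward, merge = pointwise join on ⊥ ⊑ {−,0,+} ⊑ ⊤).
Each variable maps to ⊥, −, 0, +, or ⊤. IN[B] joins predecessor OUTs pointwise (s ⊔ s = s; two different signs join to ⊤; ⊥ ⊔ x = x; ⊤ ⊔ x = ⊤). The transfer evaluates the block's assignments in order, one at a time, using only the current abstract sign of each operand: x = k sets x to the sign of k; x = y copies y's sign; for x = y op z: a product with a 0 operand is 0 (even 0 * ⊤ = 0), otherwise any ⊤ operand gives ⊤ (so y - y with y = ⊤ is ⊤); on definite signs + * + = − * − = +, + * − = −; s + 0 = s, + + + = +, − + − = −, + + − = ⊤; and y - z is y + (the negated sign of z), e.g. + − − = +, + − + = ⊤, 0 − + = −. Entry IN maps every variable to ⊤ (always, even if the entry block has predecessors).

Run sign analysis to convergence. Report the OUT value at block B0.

Converged values:
  B0:  IN=(all ⊤)  OUT={d:+; rest ⊤}
  B1:  IN={d:+; rest ⊤}  OUT={d:+; rest ⊤}
  B2:  IN={d:+; rest ⊤}  OUT={d:+; rest ⊤}
  B3:  IN={d:+; rest ⊤}  OUT={d:+; rest ⊤}
  B4:  IN={d:+; rest ⊤}  OUT={c:+, d:+; rest ⊤}
  B5:  IN={c:+, d:+; rest ⊤}  OUT={c:+; rest ⊤}
  B6:  IN={c:+; rest ⊤}  OUT=(all ⊤)
  B7:  IN=(all ⊤)  OUT=(all ⊤)
  B8:  IN=(all ⊤)  OUT={c:-; rest ⊤}

Merge at B0 (entry node, so the boundary value (all ⊤) is joined with the incoming edge(s)): IN[B0] = (all ⊤) ⊔ OUT[B1] = {a: ⊤, b: ⊤, c: ⊤, d: ⊤, e: ⊤, f: ⊤}
Applying B0's transfer function to that IN value gives OUT[B0] (row B0 above).

Answer: {a: ⊤, b: ⊤, c: ⊤, d: +, e: ⊤, f: ⊤}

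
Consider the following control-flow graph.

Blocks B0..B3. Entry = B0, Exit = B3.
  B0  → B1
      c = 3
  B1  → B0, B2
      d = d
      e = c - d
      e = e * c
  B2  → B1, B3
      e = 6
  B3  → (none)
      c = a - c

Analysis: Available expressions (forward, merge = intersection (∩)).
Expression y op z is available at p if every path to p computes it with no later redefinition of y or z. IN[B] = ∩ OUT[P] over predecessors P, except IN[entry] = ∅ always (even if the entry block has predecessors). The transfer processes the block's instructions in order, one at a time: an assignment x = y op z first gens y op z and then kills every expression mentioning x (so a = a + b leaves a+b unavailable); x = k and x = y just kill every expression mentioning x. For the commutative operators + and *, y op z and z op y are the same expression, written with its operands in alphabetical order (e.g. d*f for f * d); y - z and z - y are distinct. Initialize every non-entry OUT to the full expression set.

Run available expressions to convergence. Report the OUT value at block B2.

Converged values:
  B0: | IN={} | OUT={}
  B1: | IN={} | OUT={c-d}
  B2: | IN={c-d} | OUT={c-d}
  B3: | IN={c-d} | OUT={}

Merge at B2: IN[B2] = OUT[B1] = {c-d}
Applying B2's transfer function to that IN value gives OUT[B2] (row B2 above).

Answer: {c-d}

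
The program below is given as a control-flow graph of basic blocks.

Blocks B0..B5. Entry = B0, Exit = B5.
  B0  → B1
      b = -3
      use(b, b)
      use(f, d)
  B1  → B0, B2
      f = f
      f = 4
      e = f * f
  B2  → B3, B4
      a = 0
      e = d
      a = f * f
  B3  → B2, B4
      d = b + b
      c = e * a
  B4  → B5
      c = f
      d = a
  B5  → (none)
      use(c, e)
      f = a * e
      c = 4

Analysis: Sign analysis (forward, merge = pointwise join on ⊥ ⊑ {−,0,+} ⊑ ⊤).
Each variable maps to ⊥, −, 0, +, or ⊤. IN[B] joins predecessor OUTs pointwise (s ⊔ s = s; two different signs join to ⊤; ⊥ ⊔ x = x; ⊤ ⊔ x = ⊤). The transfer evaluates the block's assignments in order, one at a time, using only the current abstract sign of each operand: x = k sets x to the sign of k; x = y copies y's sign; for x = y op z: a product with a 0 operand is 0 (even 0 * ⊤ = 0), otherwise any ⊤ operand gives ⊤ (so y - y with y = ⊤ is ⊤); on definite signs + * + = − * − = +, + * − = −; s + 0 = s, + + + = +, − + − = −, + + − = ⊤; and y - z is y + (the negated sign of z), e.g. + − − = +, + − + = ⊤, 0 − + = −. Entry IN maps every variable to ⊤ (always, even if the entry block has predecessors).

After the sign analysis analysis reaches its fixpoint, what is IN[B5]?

Answer: {a: +, b: -, c: +, d: +, e: ⊤, f: +}

Derivation:
Fixpoint table:
  B0:  IN=(all ⊤)  OUT={b:-; rest ⊤}
  B1:  IN={b:-; rest ⊤}  OUT={b:-, e:+, f:+; rest ⊤}
  B2:  IN={b:-, f:+; rest ⊤}  OUT={a:+, b:-, f:+; rest ⊤}
  B3:  IN={a:+, b:-, f:+; rest ⊤}  OUT={a:+, b:-, d:-, f:+; rest ⊤}
  B4:  IN={a:+, b:-, f:+; rest ⊤}  OUT={a:+, b:-, c:+, d:+, f:+; rest ⊤}
  B5:  IN={a:+, b:-, c:+, d:+, f:+; rest ⊤}  OUT={a:+, b:-, c:+, d:+; rest ⊤}

Merge at B5: IN[B5] = OUT[B4] = {a: +, b: -, c: +, d: +, e: ⊤, f: +}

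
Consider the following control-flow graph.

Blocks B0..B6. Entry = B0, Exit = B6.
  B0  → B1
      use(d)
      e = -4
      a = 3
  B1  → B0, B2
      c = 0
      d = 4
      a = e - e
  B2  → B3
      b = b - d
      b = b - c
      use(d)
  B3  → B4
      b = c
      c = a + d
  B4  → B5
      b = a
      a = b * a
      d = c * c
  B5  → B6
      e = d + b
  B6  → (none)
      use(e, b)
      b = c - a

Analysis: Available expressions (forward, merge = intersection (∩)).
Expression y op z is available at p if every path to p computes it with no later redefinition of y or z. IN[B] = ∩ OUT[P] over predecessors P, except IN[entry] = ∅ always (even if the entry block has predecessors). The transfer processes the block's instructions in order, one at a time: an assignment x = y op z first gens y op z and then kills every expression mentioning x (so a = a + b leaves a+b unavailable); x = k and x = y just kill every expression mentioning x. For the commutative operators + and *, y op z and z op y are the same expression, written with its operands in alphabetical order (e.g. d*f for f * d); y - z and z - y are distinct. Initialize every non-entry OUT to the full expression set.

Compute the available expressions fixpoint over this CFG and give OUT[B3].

Answer: {a+d, e-e}

Trace:
Fixpoint table:
  B0: | IN={} | OUT={}
  B1: | IN={} | OUT={e-e}
  B2: | IN={e-e} | OUT={e-e}
  B3: | IN={e-e} | OUT={a+d, e-e}
  B4: | IN={a+d, e-e} | OUT={c*c, e-e}
  B5: | IN={c*c, e-e} | OUT={b+d, c*c}
  B6: | IN={b+d, c*c} | OUT={c*c, c-a}

Merge at B3: IN[B3] = OUT[B2] = {e-e}
Applying B3's transfer function to that IN value gives OUT[B3] (row B3 above).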